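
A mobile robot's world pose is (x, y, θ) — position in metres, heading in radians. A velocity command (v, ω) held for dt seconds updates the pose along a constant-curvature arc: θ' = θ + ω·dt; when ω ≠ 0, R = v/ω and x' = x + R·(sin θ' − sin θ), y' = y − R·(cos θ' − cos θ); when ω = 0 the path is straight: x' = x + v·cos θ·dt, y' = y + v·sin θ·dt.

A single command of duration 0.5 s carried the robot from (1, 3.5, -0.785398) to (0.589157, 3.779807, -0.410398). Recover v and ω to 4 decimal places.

Δθ = -0.410398 − -0.785398 = 0.375000
ω = Δθ/dt = 0.375000/0.5 = 0.7500
R = Δx/(sin θ' − sin θ) = -1.3333
v = R·ω = -1.3333·0.7500 = -1.0000

v = -1.0000, ω = 0.7500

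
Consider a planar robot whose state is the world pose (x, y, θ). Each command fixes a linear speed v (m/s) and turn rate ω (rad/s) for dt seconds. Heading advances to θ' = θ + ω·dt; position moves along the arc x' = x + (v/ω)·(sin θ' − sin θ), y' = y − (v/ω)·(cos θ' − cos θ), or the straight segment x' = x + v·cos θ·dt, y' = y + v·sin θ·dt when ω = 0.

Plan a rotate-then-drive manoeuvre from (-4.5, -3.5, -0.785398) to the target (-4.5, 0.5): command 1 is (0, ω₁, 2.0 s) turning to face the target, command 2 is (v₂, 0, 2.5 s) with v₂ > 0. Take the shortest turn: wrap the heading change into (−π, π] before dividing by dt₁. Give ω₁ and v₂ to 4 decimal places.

heading to target = atan2(0.5−-3.5, -4.5−-4.5) = 1.5708
Δθ = wrap(1.5708 − -0.7854) = 2.3562; ω₁ = Δθ/dt₁ = 1.1781
distance = √((-4.5−-4.5)² + (0.5−-3.5)²) = 4.0000; v₂ = distance/dt₂ = 1.6000

ω₁ = 1.1781, v₂ = 1.6000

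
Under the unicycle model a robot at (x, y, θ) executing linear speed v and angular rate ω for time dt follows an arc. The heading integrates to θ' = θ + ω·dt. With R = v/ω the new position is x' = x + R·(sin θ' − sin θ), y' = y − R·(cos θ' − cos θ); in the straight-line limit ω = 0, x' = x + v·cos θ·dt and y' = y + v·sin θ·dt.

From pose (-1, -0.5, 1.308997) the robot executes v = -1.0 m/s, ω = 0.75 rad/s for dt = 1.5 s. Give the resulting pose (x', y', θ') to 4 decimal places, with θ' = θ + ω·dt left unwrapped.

θ' = 1.3090 + 0.75·1.5 = 2.4340
R = v/ω = -1.0/0.75 = -1.3333
x' = -1 + -1.3333·(sin 2.4340 − sin 1.3090) = -0.5788
y' = -0.5 − -1.3333·(cos 2.4340 − cos 1.3090) = -1.8583

(-0.5788, -1.8583, 2.4340)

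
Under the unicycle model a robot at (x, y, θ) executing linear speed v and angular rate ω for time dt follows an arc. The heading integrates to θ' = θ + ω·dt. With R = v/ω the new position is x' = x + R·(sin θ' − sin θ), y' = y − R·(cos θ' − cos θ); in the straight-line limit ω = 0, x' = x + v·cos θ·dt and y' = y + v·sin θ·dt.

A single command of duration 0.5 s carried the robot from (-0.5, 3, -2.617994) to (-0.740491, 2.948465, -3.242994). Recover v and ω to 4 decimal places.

Δθ = -3.242994 − -2.617994 = -0.625000
ω = Δθ/dt = -0.625000/0.5 = -1.2500
R = Δx/(sin θ' − sin θ) = -0.4000
v = R·ω = -0.4000·-1.2500 = 0.5000

v = 0.5000, ω = -1.2500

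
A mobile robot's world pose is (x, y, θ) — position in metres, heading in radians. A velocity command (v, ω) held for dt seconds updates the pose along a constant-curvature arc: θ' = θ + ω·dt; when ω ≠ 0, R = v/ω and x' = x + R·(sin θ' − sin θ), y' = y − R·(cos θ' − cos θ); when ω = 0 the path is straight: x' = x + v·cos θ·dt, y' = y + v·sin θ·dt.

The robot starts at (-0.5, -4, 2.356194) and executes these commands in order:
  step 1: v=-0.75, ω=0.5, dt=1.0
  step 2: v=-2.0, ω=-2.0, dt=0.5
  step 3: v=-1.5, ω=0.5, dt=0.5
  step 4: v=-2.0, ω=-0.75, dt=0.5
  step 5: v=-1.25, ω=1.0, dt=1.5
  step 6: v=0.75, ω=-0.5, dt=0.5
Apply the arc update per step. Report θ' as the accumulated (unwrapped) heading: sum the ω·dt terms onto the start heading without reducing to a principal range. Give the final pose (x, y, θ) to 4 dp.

(2.4258, -7.7093, 2.9812)

step 1: θ'=2.8562 (R=-1.5000) → pose (0.1384, -4.3787, 2.8562)
step 2: θ'=1.8562 (R=1.0000) → pose (0.8164, -5.0567, 1.8562)
step 3: θ'=2.1062 (R=-3.0000) → pose (1.1148, -5.7426, 2.1062)
step 4: θ'=1.7312 (R=2.6667) → pose (1.4537, -6.6772, 1.7312)
step 5: θ'=3.2312 (R=-1.2500) → pose (2.7995, -7.7225, 3.2312)
step 6: θ'=2.9812 (R=-1.5000) → pose (2.4258, -7.7093, 2.9812)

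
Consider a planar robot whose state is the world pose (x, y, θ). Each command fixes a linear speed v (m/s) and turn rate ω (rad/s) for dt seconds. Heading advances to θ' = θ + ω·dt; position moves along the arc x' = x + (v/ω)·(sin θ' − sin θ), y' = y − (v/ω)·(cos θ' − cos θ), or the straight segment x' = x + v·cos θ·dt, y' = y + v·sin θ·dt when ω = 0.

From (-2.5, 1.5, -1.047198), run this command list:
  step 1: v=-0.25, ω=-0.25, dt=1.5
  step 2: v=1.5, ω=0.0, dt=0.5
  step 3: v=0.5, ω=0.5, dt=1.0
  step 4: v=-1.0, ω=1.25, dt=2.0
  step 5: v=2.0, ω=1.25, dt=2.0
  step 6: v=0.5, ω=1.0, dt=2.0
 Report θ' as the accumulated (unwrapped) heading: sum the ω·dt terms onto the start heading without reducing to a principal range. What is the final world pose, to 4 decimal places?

(-6.3452, 0.3168, 6.0778)

step 1: θ'=-1.4222 (R=1.0000) → pose (-2.6230, 1.8519, -1.4222)
step 2: θ'=-1.4222 (straight) → pose (-2.5119, 1.1102, -1.4222)
step 3: θ'=-0.9222 (R=1.0000) → pose (-2.3199, 0.6542, -0.9222)
step 4: θ'=1.5778 (R=-0.8000) → pose (-3.7574, 0.1653, 1.5778)
step 5: θ'=4.0778 (R=1.6000) → pose (-6.6459, 1.1027, 4.0778)
step 6: θ'=6.0778 (R=0.5000) → pose (-6.3452, 0.3168, 6.0778)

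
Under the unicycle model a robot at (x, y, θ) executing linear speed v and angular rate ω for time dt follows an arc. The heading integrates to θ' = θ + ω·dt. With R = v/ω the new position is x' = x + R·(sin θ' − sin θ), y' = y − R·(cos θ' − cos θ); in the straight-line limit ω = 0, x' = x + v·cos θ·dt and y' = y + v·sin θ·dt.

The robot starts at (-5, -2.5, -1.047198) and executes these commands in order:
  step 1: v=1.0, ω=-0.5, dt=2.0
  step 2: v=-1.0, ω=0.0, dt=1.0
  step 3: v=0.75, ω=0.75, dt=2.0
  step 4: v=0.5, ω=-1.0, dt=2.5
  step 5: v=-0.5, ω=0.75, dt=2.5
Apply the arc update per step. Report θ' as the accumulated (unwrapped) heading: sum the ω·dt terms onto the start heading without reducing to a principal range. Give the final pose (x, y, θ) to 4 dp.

step 1: θ'=-2.0472 (R=-2.0000) → pose (-4.9547, -4.4172, -2.0472)
step 2: θ'=-2.0472 (straight) → pose (-4.4962, -3.5285, -2.0472)
step 3: θ'=-0.5472 (R=1.0000) → pose (-4.1278, -4.8411, -0.5472)
step 4: θ'=-3.0472 (R=-0.5000) → pose (-4.3408, -5.7659, -3.0472)
step 5: θ'=-1.1722 (R=-0.6667) → pose (-3.7893, -4.8434, -1.1722)

(-3.7893, -4.8434, -1.1722)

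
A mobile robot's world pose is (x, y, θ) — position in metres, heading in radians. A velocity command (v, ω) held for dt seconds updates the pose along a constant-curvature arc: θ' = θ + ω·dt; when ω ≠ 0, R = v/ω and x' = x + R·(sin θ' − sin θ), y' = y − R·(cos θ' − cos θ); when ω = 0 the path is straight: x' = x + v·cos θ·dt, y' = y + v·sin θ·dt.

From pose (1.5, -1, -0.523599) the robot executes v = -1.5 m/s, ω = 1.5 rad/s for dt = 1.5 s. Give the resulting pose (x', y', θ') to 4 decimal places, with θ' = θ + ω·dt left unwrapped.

(0.0121, -2.0210, 1.7264)

θ' = -0.5236 + 1.5·1.5 = 1.7264
R = v/ω = -1.5/1.5 = -1.0000
x' = 1.5 + -1.0000·(sin 1.7264 − sin -0.5236) = 0.0121
y' = -1 − -1.0000·(cos 1.7264 − cos -0.5236) = -2.0210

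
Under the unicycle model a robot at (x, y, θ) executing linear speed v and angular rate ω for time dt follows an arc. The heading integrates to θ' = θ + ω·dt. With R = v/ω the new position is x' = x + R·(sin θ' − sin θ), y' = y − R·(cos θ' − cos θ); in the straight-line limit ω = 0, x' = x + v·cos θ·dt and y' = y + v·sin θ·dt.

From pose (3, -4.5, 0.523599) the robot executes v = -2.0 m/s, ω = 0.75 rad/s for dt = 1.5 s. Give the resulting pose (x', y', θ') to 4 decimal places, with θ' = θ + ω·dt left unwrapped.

(1.6747, -7.0167, 1.6486)

θ' = 0.5236 + 0.75·1.5 = 1.6486
R = v/ω = -2.0/0.75 = -2.6667
x' = 3 + -2.6667·(sin 1.6486 − sin 0.5236) = 1.6747
y' = -4.5 − -2.6667·(cos 1.6486 − cos 0.5236) = -7.0167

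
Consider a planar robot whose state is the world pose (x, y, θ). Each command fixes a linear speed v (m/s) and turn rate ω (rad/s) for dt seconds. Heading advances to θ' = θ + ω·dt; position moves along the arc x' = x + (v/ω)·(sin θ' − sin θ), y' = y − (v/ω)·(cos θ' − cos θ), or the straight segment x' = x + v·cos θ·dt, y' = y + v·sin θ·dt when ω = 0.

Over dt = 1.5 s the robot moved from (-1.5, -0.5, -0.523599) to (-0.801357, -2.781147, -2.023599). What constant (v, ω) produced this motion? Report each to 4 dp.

Δθ = -2.023599 − -0.523599 = -1.500000
ω = Δθ/dt = -1.500000/1.5 = -1.0000
R = −Δy/(cos θ' − cos θ) = -1.7500
v = R·ω = -1.7500·-1.0000 = 1.7500

v = 1.7500, ω = -1.0000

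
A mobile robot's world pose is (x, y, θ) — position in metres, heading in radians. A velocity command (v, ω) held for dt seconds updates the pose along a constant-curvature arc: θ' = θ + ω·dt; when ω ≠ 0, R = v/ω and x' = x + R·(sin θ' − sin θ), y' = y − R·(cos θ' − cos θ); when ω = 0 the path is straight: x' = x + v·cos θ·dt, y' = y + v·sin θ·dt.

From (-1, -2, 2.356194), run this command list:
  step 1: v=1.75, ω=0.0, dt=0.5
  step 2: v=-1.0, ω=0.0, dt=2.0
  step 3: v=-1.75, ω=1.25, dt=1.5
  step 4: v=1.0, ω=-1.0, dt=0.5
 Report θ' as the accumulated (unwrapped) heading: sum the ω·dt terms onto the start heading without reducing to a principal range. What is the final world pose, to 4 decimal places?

(1.6961, -2.8218, 3.7312)

step 1: θ'=2.3562 (straight) → pose (-1.6187, -1.3813, 2.3562)
step 2: θ'=2.3562 (straight) → pose (-0.2045, -2.7955, 2.3562)
step 3: θ'=4.2312 (R=-1.4000) → pose (2.0265, -2.4535, 4.2312)
step 4: θ'=3.7312 (R=-1.0000) → pose (1.6961, -2.8218, 3.7312)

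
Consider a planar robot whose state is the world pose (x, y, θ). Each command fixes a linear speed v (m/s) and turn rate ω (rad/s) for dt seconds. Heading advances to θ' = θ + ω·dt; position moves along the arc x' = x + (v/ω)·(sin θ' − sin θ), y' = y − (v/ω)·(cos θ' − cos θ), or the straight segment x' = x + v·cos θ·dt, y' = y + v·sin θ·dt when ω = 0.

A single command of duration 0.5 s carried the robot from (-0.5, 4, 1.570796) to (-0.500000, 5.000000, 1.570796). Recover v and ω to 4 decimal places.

Δθ = 1.570796 − 1.570796 = 0.000000
ω = Δθ/dt = 0.000000/0.5 = 0.0000
ω = 0 → v = (Δx·cos θ + Δy·sin θ)/dt = 2.0000

v = 2.0000, ω = 0.0000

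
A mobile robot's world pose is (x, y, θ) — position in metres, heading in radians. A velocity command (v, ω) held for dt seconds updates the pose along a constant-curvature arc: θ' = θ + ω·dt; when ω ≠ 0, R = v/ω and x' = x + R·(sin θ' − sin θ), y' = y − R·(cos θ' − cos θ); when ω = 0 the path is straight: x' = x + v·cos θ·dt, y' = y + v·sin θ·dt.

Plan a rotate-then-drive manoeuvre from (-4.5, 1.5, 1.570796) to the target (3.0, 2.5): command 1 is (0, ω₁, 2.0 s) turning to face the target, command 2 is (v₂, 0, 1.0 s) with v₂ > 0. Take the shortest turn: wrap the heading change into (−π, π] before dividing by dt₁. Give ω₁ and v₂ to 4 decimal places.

heading to target = atan2(2.5−1.5, 3−-4.5) = 0.1326
Δθ = wrap(0.1326 − 1.5708) = -1.4382; ω₁ = Δθ/dt₁ = -0.7191
distance = √((3−-4.5)² + (2.5−1.5)²) = 7.5664; v₂ = distance/dt₂ = 7.5664

ω₁ = -0.7191, v₂ = 7.5664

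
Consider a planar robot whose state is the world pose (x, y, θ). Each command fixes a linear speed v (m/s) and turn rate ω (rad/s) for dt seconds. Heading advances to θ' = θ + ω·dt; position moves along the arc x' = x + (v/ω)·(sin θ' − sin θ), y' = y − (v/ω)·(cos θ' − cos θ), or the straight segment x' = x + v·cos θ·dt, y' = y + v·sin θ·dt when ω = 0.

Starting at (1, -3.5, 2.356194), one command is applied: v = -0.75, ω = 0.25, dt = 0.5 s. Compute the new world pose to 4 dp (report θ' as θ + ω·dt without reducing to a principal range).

(1.2810, -3.7479, 2.4812)

θ' = 2.3562 + 0.25·0.5 = 2.4812
R = v/ω = -0.75/0.25 = -3.0000
x' = 1 + -3.0000·(sin 2.4812 − sin 2.3562) = 1.2810
y' = -3.5 − -3.0000·(cos 2.4812 − cos 2.3562) = -3.7479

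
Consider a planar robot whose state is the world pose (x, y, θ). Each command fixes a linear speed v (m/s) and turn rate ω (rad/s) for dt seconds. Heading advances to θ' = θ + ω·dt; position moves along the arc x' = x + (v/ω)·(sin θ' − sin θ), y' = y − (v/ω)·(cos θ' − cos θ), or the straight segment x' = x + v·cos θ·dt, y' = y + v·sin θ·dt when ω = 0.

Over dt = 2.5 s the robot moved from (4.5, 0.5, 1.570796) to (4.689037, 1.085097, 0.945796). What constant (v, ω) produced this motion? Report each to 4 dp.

Δθ = 0.945796 − 1.570796 = -0.625000
ω = Δθ/dt = -0.625000/2.5 = -0.2500
R = −Δy/(cos θ' − cos θ) = -1.0000
v = R·ω = -1.0000·-0.2500 = 0.2500

v = 0.2500, ω = -0.2500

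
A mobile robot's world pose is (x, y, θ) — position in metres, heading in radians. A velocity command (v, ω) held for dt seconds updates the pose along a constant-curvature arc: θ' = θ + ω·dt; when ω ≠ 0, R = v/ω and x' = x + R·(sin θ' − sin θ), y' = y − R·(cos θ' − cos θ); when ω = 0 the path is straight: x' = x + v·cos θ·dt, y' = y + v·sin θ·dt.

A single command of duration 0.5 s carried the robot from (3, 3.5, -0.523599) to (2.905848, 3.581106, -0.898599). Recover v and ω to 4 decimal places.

Δθ = -0.898599 − -0.523599 = -0.375000
ω = Δθ/dt = -0.375000/0.5 = -0.7500
R = Δx/(sin θ' − sin θ) = 0.3333
v = R·ω = 0.3333·-0.7500 = -0.2500

v = -0.2500, ω = -0.7500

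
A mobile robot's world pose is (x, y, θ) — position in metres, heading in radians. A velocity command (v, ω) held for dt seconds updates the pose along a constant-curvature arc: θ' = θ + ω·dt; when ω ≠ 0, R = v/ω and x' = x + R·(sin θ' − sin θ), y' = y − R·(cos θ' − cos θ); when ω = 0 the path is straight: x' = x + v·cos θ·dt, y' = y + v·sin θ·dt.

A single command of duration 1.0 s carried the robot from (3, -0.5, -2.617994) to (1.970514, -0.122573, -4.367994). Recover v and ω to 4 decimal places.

Δθ = -4.367994 − -2.617994 = -1.750000
ω = Δθ/dt = -1.750000/1.0 = -1.7500
R = Δx/(sin θ' − sin θ) = -0.7143
v = R·ω = -0.7143·-1.7500 = 1.2500

v = 1.2500, ω = -1.7500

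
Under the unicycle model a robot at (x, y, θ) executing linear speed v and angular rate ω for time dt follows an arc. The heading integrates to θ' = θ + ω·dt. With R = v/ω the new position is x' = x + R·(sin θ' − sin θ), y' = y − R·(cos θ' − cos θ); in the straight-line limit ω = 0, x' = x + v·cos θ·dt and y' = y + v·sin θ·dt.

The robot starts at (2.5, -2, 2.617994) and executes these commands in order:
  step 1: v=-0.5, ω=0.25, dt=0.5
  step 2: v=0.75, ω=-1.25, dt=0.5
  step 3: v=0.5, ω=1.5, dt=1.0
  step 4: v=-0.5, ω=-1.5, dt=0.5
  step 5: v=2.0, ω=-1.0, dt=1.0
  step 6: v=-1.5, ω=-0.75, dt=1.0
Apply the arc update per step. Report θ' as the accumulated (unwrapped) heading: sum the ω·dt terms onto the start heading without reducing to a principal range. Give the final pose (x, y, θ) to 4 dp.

step 1: θ'=2.7430 (R=-2.0000) → pose (2.7237, -2.1112, 2.7430)
step 2: θ'=2.1180 (R=-0.6000) → pose (2.4442, -1.8704, 2.1180)
step 3: θ'=3.6180 (R=0.3333) → pose (2.0067, -1.7476, 3.6180)
step 4: θ'=2.8680 (R=0.3333) → pose (2.2496, -1.7229, 2.8680)
step 5: θ'=1.8680 (R=-2.0000) → pose (0.8777, -0.3829, 1.8680)
step 6: θ'=1.1180 (R=2.0000) → pose (0.7638, -1.8436, 1.1180)

(0.7638, -1.8436, 1.1180)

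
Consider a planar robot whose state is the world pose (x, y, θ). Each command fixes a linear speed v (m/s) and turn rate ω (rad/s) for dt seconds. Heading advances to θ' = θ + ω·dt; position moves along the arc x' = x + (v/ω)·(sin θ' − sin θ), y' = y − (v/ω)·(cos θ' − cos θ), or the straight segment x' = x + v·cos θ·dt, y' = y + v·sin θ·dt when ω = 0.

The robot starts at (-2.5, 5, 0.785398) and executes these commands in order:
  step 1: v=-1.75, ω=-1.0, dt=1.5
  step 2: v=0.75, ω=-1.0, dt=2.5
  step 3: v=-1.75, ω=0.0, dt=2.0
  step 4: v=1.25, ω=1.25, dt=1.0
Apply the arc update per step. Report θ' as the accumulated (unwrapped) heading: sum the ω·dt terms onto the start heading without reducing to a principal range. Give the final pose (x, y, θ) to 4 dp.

(-2.9362, 2.7321, -1.9646)

step 1: θ'=-0.7146 (R=1.7500) → pose (-4.8842, 4.9156, -0.7146)
step 2: θ'=-3.2146 (R=-0.7500) → pose (-5.4304, 3.6010, -3.2146)
step 3: θ'=-3.2146 (straight) → pose (-1.9398, 3.3457, -3.2146)
step 4: θ'=-1.9646 (R=1.0000) → pose (-2.9362, 2.7321, -1.9646)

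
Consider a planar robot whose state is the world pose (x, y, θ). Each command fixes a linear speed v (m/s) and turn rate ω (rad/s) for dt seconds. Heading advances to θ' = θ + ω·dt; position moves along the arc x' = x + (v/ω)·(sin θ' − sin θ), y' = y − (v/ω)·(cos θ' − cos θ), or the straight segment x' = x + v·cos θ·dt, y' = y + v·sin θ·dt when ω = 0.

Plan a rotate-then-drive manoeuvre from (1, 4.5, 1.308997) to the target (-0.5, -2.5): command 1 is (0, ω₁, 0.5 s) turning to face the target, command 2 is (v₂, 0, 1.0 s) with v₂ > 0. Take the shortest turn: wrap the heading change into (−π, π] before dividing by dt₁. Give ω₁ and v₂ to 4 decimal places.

heading to target = atan2(-2.5−4.5, -0.5−1) = -1.7819
Δθ = wrap(-1.7819 − 1.3090) = -3.0909; ω₁ = Δθ/dt₁ = -6.1818
distance = √((-0.5−1)² + (-2.5−4.5)²) = 7.1589; v₂ = distance/dt₂ = 7.1589

ω₁ = -6.1818, v₂ = 7.1589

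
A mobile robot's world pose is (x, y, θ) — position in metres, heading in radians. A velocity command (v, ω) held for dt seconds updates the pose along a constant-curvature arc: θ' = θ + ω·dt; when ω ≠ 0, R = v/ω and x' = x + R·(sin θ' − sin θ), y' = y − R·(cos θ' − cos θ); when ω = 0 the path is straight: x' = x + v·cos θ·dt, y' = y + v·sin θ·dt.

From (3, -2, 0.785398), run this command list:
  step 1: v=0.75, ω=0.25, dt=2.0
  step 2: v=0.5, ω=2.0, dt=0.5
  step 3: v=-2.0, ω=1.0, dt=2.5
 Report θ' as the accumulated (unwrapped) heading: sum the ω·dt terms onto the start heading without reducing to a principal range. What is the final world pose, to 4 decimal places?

(7.2117, 0.9674, 4.7854)

step 1: θ'=1.2854 (R=3.0000) → pose (3.7573, -0.7233, 1.2854)
step 2: θ'=2.2854 (R=0.2500) → pose (3.7063, -0.4891, 2.2854)
step 3: θ'=4.7854 (R=-2.0000) → pose (7.2117, 0.9674, 4.7854)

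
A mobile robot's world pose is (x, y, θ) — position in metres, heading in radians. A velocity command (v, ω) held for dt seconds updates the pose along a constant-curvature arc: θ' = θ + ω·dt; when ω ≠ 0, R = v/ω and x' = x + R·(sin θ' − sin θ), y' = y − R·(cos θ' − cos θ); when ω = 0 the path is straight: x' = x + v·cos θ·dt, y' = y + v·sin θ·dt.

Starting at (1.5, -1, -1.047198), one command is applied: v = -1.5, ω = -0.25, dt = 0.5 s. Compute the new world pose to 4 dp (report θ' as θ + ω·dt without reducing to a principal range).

(1.1665, -0.3288, -1.1722)

θ' = -1.0472 + -0.25·0.5 = -1.1722
R = v/ω = -1.5/-0.25 = 6.0000
x' = 1.5 + 6.0000·(sin -1.1722 − sin -1.0472) = 1.1665
y' = -1 − 6.0000·(cos -1.1722 − cos -1.0472) = -0.3288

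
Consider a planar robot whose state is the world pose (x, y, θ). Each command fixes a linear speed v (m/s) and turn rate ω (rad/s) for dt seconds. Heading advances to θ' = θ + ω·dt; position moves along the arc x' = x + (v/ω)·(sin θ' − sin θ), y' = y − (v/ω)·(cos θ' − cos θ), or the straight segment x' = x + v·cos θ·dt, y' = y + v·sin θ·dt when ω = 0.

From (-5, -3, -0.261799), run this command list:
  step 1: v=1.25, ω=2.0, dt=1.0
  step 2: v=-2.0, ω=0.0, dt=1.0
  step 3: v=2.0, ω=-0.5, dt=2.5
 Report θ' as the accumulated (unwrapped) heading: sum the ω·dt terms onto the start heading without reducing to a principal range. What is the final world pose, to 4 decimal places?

step 1: θ'=1.7382 (R=0.6250) → pose (-4.2220, -2.2922, 1.7382)
step 2: θ'=1.7382 (straight) → pose (-3.8887, -4.2642, 1.7382)
step 3: θ'=0.4882 (R=-4.0000) → pose (-1.8208, -0.0650, 0.4882)

(-1.8208, -0.0650, 0.4882)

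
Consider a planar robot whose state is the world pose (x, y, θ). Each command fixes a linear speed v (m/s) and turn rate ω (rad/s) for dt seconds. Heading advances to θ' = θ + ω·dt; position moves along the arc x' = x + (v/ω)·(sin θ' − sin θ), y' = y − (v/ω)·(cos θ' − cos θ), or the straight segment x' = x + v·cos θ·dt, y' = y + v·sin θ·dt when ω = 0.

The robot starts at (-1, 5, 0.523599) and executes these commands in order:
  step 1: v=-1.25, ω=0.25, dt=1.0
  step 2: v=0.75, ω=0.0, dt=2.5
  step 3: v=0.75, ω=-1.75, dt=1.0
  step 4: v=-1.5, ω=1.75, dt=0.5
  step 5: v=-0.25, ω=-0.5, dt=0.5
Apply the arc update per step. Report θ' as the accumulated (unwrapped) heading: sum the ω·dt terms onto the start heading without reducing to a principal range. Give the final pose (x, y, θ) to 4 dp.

step 1: θ'=0.7736 (R=-5.0000) → pose (-1.9936, 4.2469, 0.7736)
step 2: θ'=0.7736 (straight) → pose (-0.6522, 5.5570, 0.7736)
step 3: θ'=-0.9764 (R=-0.4286) → pose (0.0023, 5.4904, -0.9764)
step 4: θ'=-0.1014 (R=-0.8571) → pose (-0.6210, 5.8631, -0.1014)
step 5: θ'=-0.3514 (R=0.5000) → pose (-0.7425, 5.8911, -0.3514)

(-0.7425, 5.8911, -0.3514)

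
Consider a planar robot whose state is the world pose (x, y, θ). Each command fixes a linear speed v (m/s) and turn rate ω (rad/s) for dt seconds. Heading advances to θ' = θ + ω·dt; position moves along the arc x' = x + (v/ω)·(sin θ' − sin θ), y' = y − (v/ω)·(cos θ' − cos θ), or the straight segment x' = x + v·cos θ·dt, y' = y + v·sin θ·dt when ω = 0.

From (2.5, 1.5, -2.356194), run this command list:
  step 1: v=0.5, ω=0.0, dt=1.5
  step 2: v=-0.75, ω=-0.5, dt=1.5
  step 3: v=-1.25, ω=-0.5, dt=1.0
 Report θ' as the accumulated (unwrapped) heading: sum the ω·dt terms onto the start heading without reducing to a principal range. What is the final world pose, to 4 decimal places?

(4.1859, 1.1446, -3.6062)

step 1: θ'=-2.3562 (straight) → pose (1.9697, 0.9697, -2.3562)
step 2: θ'=-3.1062 (R=1.5000) → pose (2.9772, 1.4081, -3.1062)
step 3: θ'=-3.6062 (R=2.5000) → pose (4.1859, 1.1446, -3.6062)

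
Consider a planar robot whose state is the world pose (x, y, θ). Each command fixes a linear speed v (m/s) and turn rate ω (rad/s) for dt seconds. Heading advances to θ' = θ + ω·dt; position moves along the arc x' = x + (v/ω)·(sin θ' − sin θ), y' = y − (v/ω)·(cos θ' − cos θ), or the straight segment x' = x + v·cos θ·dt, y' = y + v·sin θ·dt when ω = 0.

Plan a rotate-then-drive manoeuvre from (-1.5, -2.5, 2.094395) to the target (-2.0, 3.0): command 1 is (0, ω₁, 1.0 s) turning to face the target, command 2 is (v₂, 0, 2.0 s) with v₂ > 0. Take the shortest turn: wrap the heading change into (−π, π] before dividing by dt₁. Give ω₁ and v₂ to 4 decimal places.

heading to target = atan2(3−-2.5, -2−-1.5) = 1.6615
Δθ = wrap(1.6615 − 2.0944) = -0.4329; ω₁ = Δθ/dt₁ = -0.4329
distance = √((-2−-1.5)² + (3−-2.5)²) = 5.5227; v₂ = distance/dt₂ = 2.7613

ω₁ = -0.4329, v₂ = 2.7613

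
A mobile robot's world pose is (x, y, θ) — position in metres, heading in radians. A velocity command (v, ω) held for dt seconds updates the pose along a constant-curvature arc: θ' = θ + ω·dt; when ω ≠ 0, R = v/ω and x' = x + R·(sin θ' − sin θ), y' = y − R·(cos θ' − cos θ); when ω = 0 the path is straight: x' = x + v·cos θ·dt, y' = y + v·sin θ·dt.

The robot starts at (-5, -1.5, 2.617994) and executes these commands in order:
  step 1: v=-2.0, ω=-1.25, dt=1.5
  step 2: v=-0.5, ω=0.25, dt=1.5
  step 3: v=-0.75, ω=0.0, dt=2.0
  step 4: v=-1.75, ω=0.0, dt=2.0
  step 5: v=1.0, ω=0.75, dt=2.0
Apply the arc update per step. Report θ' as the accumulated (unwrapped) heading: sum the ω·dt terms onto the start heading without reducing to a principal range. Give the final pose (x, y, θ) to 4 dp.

(-7.8828, -7.4200, 2.6180)

step 1: θ'=0.7430 (R=1.6000) → pose (-4.7176, -4.0640, 0.7430)
step 2: θ'=1.1180 (R=-2.0000) → pose (-5.1631, -4.6619, 1.1180)
step 3: θ'=1.1180 (straight) → pose (-5.8193, -6.0107, 1.1180)
step 4: θ'=1.1180 (straight) → pose (-7.3505, -9.1580, 1.1180)
step 5: θ'=2.6180 (R=1.3333) → pose (-7.8828, -7.4200, 2.6180)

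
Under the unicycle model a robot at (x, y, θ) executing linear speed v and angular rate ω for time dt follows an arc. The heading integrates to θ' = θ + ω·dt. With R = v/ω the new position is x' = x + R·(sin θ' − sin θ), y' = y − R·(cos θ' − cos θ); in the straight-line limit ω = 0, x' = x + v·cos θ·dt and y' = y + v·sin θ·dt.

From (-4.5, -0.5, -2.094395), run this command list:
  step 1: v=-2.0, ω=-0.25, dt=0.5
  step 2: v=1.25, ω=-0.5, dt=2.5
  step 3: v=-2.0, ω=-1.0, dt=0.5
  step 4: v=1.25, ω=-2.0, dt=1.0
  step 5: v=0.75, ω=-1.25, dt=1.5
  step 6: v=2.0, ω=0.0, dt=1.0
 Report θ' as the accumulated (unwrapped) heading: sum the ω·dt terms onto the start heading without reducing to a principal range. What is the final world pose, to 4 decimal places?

(-4.8438, -2.6122, -7.8444)

step 1: θ'=-2.2194 (R=8.0000) → pose (-3.9472, 0.3326, -2.2194)
step 2: θ'=-3.4694 (R=-2.5000) → pose (-6.7445, -0.5241, -3.4694)
step 3: θ'=-3.9694 (R=2.0000) → pose (-5.9155, -1.0647, -3.9694)
step 4: θ'=-5.9694 (R=-0.6250) → pose (-5.6482, -0.0474, -5.9694)
step 5: θ'=-7.8444 (R=-0.6000) → pose (-4.8630, -0.6123, -7.8444)
step 6: θ'=-7.8444 (straight) → pose (-4.8438, -2.6122, -7.8444)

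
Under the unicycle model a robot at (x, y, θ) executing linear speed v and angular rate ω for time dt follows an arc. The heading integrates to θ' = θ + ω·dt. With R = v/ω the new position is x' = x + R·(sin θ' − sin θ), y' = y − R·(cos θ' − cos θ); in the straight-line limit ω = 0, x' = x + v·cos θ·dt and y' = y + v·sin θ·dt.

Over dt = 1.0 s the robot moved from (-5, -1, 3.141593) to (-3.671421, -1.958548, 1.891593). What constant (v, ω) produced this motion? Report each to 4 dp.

v = -1.7500, ω = -1.2500

Δθ = 1.891593 − 3.141593 = -1.250000
ω = Δθ/dt = -1.250000/1.0 = -1.2500
R = Δx/(sin θ' − sin θ) = 1.4000
v = R·ω = 1.4000·-1.2500 = -1.7500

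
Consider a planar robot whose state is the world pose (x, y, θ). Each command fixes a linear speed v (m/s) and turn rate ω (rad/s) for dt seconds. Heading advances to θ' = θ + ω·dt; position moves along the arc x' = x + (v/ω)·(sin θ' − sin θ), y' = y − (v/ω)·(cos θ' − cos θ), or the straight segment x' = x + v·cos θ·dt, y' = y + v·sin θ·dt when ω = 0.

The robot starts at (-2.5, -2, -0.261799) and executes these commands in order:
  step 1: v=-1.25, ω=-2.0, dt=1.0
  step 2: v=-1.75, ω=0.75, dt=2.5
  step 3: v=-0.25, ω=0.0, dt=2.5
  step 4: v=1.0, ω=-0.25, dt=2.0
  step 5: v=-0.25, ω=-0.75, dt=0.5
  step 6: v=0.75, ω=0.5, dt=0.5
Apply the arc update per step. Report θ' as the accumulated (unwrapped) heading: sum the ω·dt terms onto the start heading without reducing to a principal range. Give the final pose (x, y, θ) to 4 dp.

(-2.6272, 1.4788, -1.0118)

step 1: θ'=-2.2618 (R=0.6250) → pose (-2.8199, -0.9980, -2.2618)
step 2: θ'=-0.3868 (R=-2.3333) → pose (-3.7378, 2.6500, -0.3868)
step 3: θ'=-0.3868 (straight) → pose (-4.3166, 2.8858, -0.3868)
step 4: θ'=-0.8868 (R=-4.0000) → pose (-2.7253, 1.7089, -0.8868)
step 5: θ'=-1.2618 (R=0.3333) → pose (-2.7845, 1.8182, -1.2618)
step 6: θ'=-1.0118 (R=1.5000) → pose (-2.6272, 1.4788, -1.0118)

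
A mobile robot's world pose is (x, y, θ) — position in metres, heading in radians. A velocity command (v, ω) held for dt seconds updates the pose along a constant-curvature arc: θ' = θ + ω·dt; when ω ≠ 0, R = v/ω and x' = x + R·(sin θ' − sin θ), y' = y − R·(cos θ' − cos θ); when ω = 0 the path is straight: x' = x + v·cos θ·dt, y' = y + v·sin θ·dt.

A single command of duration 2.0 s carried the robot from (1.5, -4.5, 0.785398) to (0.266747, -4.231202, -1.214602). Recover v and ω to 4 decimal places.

v = -0.7500, ω = -1.0000

Δθ = -1.214602 − 0.785398 = -2.000000
ω = Δθ/dt = -2.000000/2.0 = -1.0000
R = Δx/(sin θ' − sin θ) = 0.7500
v = R·ω = 0.7500·-1.0000 = -0.7500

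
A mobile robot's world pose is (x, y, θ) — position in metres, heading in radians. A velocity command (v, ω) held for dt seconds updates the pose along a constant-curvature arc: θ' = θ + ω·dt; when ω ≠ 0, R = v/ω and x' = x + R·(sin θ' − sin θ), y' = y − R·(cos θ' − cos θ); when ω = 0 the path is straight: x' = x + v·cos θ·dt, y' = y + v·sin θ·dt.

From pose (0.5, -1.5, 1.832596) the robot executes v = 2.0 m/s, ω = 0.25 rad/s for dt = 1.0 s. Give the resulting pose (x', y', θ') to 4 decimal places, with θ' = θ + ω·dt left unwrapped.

θ' = 1.8326 + 0.25·1.0 = 2.0826
R = v/ω = 2.0/0.25 = 8.0000
x' = 0.5 + 8.0000·(sin 2.0826 − sin 1.8326) = -0.2525
y' = -1.5 − 8.0000·(cos 2.0826 − cos 1.8326) = 0.3474

(-0.2525, 0.3474, 2.0826)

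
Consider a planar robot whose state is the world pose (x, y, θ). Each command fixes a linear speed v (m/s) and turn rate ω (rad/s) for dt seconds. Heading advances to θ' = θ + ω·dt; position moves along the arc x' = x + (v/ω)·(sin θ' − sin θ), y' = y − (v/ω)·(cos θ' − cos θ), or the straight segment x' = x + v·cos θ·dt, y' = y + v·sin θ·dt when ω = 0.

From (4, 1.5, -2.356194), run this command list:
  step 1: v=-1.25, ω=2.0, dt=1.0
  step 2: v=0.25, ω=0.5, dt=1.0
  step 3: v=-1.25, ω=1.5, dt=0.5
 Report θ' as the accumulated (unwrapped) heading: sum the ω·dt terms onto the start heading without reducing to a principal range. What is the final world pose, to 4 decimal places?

(3.4919, 2.1988, 0.8938)

step 1: θ'=-0.3562 (R=-0.6250) → pose (3.7760, 2.5277, -0.3562)
step 2: θ'=0.1438 (R=0.5000) → pose (4.0220, 2.5015, 0.1438)
step 3: θ'=0.8938 (R=-0.8333) → pose (3.4919, 2.1988, 0.8938)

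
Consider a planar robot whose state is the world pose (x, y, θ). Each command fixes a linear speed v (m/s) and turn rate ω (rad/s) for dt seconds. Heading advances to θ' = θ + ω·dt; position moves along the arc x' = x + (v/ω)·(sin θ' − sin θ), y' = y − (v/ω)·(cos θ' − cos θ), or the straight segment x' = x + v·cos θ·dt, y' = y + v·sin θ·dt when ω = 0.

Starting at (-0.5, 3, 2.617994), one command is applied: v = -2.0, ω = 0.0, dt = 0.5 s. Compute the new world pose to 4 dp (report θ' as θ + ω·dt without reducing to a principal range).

θ' = 2.6180 + 0.0·0.5 = 2.6180
ω = 0 → straight: x' = -0.5 + -2.0·cos(2.6180)·0.5 = 0.3660
y' = 3 + -2.0·sin(2.6180)·0.5 = 2.5000

(0.3660, 2.5000, 2.6180)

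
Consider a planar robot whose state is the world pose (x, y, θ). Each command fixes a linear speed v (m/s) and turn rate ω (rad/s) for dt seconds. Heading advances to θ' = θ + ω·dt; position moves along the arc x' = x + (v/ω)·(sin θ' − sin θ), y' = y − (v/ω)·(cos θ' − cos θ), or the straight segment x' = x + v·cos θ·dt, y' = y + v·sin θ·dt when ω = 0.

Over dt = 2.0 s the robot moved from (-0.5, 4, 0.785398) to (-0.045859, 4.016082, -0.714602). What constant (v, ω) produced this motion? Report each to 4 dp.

v = 0.2500, ω = -0.7500

Δθ = -0.714602 − 0.785398 = -1.500000
ω = Δθ/dt = -1.500000/2.0 = -0.7500
R = Δx/(sin θ' − sin θ) = -0.3333
v = R·ω = -0.3333·-0.7500 = 0.2500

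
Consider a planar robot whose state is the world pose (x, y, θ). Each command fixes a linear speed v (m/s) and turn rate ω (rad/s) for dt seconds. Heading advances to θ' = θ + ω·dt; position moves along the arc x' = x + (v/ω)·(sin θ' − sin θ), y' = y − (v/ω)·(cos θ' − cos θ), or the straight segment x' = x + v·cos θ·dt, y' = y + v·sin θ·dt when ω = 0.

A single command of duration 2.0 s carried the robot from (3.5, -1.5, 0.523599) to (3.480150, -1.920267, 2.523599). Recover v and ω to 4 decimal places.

v = -0.2500, ω = 1.0000

Δθ = 2.523599 − 0.523599 = 2.000000
ω = Δθ/dt = 2.000000/2.0 = 1.0000
R = −Δy/(cos θ' − cos θ) = -0.2500
v = R·ω = -0.2500·1.0000 = -0.2500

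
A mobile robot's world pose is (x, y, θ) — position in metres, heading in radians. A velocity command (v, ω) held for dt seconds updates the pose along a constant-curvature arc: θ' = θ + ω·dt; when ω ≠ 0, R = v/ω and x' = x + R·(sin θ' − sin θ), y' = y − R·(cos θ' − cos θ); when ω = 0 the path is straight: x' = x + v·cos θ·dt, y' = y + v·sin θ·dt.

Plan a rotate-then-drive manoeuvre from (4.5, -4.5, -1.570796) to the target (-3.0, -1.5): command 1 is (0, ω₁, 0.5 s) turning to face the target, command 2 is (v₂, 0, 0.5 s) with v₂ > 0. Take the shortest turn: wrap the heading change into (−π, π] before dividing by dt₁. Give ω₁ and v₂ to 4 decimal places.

heading to target = atan2(-1.5−-4.5, -3−4.5) = 2.7611
Δθ = wrap(2.7611 − -1.5708) = -1.9513; ω₁ = Δθ/dt₁ = -3.9026
distance = √((-3−4.5)² + (-1.5−-4.5)²) = 8.0777; v₂ = distance/dt₂ = 16.1555

ω₁ = -3.9026, v₂ = 16.1555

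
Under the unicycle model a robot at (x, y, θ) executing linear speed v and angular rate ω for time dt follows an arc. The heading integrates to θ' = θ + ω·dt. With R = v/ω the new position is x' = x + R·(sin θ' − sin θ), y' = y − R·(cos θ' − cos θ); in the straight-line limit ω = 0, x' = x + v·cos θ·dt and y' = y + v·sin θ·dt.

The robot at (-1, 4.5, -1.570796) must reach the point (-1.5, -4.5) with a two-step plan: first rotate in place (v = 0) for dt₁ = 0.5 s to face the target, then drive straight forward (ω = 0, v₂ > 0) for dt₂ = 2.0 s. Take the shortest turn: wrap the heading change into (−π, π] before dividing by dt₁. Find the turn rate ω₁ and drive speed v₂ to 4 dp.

ω₁ = -0.1110, v₂ = 4.5069

heading to target = atan2(-4.5−4.5, -1.5−-1) = -1.6263
Δθ = wrap(-1.6263 − -1.5708) = -0.0555; ω₁ = Δθ/dt₁ = -0.1110
distance = √((-1.5−-1)² + (-4.5−4.5)²) = 9.0139; v₂ = distance/dt₂ = 4.5069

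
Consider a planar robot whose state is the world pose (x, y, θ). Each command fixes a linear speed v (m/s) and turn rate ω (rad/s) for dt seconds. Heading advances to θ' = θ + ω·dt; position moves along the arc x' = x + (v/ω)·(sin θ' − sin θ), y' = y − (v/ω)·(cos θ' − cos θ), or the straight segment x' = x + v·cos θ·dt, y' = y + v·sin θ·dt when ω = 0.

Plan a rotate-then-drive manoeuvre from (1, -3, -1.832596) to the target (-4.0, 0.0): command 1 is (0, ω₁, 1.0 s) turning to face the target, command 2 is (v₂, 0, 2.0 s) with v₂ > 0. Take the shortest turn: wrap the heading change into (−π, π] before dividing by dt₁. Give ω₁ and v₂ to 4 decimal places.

heading to target = atan2(0−-3, -4−1) = 2.6012
Δθ = wrap(2.6012 − -1.8326) = -1.8494; ω₁ = Δθ/dt₁ = -1.8494
distance = √((-4−1)² + (0−-3)²) = 5.8310; v₂ = distance/dt₂ = 2.9155

ω₁ = -1.8494, v₂ = 2.9155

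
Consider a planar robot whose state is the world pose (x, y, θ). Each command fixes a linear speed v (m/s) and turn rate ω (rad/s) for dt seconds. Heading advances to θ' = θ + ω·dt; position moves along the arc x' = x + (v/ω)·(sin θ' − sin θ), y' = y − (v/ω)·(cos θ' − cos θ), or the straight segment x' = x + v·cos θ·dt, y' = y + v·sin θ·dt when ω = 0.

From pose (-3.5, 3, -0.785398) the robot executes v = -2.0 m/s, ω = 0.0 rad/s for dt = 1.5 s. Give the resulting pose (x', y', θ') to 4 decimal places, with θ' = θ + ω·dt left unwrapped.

(-5.6213, 5.1213, -0.7854)

θ' = -0.7854 + 0.0·1.5 = -0.7854
ω = 0 → straight: x' = -3.5 + -2.0·cos(-0.7854)·1.5 = -5.6213
y' = 3 + -2.0·sin(-0.7854)·1.5 = 5.1213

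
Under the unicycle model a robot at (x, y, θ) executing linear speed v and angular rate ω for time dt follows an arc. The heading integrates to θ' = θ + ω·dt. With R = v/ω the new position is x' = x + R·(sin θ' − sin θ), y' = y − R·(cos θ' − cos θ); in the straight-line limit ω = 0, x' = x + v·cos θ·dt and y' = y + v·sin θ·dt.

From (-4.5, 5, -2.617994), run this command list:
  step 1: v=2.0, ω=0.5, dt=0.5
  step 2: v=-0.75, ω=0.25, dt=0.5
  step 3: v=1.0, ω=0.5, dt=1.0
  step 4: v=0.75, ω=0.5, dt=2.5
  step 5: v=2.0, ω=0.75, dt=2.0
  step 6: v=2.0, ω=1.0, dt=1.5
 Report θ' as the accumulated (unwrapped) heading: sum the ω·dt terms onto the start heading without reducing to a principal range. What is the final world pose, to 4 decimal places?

(-1.6700, 5.7980, 2.5070)

step 1: θ'=-2.3680 (R=4.0000) → pose (-5.2949, 4.3975, -2.3680)
step 2: θ'=-2.2430 (R=-3.0000) → pose (-5.0436, 4.6756, -2.2430)
step 3: θ'=-1.7430 (R=2.0000) → pose (-5.4491, 3.7729, -1.7430)
step 4: θ'=-0.4930 (R=1.5000) → pose (-4.6812, 2.1945, -0.4930)
step 5: θ'=1.0070 (R=2.6667) → pose (-1.1652, 3.1185, 1.0070)
step 6: θ'=2.5070 (R=2.0000) → pose (-1.6700, 5.7980, 2.5070)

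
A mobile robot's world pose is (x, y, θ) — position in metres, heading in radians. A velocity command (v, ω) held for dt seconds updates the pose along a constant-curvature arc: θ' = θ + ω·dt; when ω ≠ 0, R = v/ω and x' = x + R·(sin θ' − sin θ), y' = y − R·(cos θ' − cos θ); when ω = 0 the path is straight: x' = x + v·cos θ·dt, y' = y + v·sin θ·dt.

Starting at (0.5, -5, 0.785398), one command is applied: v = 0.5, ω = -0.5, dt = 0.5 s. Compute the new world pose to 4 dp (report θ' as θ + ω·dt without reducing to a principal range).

(0.6969, -4.8470, 0.5354)

θ' = 0.7854 + -0.5·0.5 = 0.5354
R = v/ω = 0.5/-0.5 = -1.0000
x' = 0.5 + -1.0000·(sin 0.5354 − sin 0.7854) = 0.6969
y' = -5 − -1.0000·(cos 0.5354 − cos 0.7854) = -4.8470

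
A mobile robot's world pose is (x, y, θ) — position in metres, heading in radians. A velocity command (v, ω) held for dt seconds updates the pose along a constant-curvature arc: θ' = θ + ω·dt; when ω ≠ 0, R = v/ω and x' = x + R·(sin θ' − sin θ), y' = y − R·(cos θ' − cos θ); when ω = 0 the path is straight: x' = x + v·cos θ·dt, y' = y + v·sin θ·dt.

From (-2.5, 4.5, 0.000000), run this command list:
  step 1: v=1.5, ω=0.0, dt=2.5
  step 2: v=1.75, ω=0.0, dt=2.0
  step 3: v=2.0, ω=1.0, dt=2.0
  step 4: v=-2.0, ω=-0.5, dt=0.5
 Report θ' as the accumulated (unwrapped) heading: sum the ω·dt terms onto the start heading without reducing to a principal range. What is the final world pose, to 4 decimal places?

(6.8673, 6.3807, 1.7500)

step 1: θ'=0.0000 (straight) → pose (1.2500, 4.5000, 0.0000)
step 2: θ'=0.0000 (straight) → pose (4.7500, 4.5000, 0.0000)
step 3: θ'=2.0000 (R=2.0000) → pose (6.5686, 7.3323, 2.0000)
step 4: θ'=1.7500 (R=4.0000) → pose (6.8673, 6.3807, 1.7500)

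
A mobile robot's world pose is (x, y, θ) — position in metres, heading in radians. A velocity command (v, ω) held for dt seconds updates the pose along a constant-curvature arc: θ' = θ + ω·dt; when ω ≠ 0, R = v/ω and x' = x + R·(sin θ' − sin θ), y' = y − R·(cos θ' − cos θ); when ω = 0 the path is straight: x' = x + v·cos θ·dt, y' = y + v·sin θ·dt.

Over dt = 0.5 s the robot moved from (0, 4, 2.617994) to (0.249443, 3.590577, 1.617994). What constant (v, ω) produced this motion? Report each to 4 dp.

v = -1.0000, ω = -2.0000

Δθ = 1.617994 − 2.617994 = -1.000000
ω = Δθ/dt = -1.000000/0.5 = -2.0000
R = −Δy/(cos θ' − cos θ) = 0.5000
v = R·ω = 0.5000·-2.0000 = -1.0000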